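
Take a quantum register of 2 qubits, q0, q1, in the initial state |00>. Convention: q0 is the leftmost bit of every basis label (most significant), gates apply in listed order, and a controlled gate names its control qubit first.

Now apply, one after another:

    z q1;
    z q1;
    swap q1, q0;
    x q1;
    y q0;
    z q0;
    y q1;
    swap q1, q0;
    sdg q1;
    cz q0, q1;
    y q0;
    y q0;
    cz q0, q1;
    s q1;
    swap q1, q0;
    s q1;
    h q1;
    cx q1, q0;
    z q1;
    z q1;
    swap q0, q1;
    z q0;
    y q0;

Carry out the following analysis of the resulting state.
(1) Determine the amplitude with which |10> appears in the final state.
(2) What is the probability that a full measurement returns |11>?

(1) The final state's coefficient on |10> equals 0. Key observation: steps 8-15 multiply out to the identity, so the circuit reduces to the remaining gates.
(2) Outcome |11> occurs with probability 1/2.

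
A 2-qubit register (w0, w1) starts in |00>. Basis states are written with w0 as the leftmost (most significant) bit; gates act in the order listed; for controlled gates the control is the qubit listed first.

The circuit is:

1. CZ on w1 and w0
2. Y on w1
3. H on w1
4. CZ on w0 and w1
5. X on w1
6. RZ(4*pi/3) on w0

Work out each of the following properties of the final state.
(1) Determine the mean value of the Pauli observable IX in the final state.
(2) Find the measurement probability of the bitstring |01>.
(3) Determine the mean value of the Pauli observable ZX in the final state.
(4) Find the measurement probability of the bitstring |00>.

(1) The expectation value of IX is -1.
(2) A full measurement returns |01> with probability 1/2.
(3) The expectation value of ZX is -1.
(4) A full measurement returns |00> with probability 1/2.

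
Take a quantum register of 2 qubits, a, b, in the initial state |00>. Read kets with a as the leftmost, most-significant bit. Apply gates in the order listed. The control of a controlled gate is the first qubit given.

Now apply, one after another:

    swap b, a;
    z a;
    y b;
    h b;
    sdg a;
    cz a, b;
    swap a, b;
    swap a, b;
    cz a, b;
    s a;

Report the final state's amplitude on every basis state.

The resulting statevector has amplitude sqrt(2)*I/2 on |00>, -sqrt(2)*I/2 on |01>, 0 on |10>, 0 on |11>. Key observation: the block from step 5 through step 10 cancels to the identity and can be dropped.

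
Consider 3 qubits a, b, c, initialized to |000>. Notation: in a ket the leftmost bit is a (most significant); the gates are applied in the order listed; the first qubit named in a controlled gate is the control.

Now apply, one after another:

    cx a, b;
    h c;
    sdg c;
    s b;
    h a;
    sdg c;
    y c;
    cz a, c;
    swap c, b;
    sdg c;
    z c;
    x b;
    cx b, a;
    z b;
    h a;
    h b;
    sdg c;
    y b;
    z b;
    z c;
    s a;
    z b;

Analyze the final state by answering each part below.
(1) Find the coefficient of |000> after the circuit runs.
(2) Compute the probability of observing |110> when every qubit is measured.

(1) The amplitude on |000> is 1/2.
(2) The probability of measuring |110> is 1/4.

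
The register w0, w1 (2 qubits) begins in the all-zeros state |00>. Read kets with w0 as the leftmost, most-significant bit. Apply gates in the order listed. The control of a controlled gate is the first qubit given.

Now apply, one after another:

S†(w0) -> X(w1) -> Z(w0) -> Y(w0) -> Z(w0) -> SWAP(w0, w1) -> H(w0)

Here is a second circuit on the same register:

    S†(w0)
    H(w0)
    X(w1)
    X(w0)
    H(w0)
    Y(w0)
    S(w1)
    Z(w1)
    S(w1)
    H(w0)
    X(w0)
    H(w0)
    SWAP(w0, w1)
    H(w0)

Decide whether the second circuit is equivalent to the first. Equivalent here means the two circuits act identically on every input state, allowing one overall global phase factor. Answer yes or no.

Yes, they are equivalent — the unitaries differ by at most a global phase.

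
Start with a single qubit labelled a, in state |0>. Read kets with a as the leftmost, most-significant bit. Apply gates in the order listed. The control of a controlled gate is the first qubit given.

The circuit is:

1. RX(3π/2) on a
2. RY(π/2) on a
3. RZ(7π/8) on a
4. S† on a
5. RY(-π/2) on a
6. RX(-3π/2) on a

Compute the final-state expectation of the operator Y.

The expectation value of Y is (1 - exp(3*I*pi/4))*exp(I*pi/8)/2.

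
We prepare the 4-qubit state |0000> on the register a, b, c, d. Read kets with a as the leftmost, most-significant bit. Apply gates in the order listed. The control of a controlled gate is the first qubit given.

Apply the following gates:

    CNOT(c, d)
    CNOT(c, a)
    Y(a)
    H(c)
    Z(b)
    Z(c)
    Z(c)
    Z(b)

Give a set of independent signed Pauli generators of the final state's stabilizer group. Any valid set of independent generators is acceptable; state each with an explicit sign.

The final state is stabilized by the group generated by +IIXI, -ZIII, +IZII, +IIIZ; other independent generating sets are equally valid. Key observation: steps 5-8 multiply out to the identity, so the circuit reduces to the remaining gates.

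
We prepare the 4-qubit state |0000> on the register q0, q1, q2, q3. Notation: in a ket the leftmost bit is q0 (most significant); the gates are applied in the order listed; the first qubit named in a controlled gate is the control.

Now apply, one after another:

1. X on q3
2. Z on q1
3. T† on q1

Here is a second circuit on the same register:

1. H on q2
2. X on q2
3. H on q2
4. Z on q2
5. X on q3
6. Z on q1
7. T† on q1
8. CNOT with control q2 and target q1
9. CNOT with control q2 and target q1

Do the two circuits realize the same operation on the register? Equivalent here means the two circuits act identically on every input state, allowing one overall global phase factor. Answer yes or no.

Yes: on every input state the two circuits agree up to one overall phase factor.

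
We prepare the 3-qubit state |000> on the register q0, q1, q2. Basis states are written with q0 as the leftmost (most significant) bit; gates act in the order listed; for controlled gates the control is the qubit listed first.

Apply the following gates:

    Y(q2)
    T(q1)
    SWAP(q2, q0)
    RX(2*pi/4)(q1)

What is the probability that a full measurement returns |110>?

The probability of measuring |110> is 1/2.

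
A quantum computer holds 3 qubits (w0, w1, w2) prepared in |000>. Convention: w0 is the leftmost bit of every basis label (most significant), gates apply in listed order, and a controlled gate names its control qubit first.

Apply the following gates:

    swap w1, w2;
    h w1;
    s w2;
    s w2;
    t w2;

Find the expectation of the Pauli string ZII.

The expectation value of ZII is 1.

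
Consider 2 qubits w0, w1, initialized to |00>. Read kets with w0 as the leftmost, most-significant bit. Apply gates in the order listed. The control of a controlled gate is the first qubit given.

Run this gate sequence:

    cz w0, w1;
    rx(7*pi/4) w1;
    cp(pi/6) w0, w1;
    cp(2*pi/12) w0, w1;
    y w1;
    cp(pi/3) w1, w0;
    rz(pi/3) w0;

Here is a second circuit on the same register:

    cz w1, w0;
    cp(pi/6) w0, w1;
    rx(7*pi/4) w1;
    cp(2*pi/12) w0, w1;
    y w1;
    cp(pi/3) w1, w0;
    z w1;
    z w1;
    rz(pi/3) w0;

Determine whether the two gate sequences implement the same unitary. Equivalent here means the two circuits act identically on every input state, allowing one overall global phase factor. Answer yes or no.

No: there is an input state on which the two circuits produce genuinely different outputs (not merely differing by a phase).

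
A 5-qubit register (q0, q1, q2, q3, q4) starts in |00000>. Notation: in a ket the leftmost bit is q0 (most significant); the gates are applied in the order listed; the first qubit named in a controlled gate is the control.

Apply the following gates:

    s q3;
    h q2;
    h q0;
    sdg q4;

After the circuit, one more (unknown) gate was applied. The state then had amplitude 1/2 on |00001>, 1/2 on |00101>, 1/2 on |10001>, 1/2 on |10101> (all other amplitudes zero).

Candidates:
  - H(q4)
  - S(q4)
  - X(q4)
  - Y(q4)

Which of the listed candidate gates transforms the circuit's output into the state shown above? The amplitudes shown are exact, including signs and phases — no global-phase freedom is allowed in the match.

The applied gate was X(q4).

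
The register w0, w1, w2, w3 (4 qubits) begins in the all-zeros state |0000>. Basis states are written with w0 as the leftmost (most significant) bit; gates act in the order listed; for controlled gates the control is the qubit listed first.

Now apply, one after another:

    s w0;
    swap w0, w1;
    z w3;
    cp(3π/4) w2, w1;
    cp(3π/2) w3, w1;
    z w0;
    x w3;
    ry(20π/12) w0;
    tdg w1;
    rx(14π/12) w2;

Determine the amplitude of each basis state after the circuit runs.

After the circuit, the state carries amplitude -sqrt(6)/8 + 3*sqrt(2)/8 on |0001>, I*(sqrt(6) + 3*sqrt(2))/8 on |0011>, -sqrt(6)/8 + sqrt(2)/8 on |1001>, I*(-sqrt(6) - sqrt(2))/8 on |1011>, and 0 on every other basis state.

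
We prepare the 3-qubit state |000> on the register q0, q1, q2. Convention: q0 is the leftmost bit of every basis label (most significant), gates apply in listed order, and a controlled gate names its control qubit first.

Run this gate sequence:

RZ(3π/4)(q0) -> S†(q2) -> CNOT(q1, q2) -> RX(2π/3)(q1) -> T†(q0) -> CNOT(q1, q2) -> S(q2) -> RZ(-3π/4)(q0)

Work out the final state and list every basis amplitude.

The resulting statevector has amplitude 1/2 on |000>, sqrt(3)/2 on |011>, and 0 on every other basis state.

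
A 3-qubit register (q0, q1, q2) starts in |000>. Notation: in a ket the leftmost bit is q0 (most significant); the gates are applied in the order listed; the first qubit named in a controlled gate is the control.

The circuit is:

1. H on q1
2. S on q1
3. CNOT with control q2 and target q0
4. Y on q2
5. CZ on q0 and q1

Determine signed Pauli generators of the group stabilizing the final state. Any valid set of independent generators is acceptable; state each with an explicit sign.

One valid set of independent stabilizer generators is +IYI, +ZII, -IIZ (any independent generating set of the same group is equally correct).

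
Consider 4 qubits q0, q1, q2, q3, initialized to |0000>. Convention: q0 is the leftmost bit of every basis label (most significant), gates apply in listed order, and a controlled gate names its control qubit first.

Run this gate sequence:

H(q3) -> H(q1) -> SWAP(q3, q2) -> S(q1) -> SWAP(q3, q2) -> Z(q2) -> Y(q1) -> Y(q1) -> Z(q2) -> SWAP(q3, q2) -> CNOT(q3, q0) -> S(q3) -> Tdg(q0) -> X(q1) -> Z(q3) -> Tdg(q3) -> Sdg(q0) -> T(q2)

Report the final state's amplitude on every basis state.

After the circuit, the state carries amplitude I/2 on |0000>, exp(3*I*pi/4)/2 on |0010>, 1/2 on |0100>, exp(I*pi/4)/2 on |0110>, and 0 on every other basis state. Key observation: gates 5-10 undo each other exactly, leaving only the rest of the circuit to track.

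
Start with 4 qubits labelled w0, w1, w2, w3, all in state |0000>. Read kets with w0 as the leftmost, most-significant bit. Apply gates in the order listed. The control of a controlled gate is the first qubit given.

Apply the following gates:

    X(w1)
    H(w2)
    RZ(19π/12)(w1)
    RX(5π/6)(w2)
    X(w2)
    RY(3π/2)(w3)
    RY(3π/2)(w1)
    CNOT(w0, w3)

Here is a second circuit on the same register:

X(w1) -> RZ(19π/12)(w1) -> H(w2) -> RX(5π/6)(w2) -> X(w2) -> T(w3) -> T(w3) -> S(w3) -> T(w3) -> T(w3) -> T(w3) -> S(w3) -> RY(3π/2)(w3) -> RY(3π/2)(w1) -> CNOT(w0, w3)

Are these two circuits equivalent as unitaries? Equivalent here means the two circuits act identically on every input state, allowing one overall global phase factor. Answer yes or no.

No, they are not equivalent — no single phase factor reconciles the two unitaries.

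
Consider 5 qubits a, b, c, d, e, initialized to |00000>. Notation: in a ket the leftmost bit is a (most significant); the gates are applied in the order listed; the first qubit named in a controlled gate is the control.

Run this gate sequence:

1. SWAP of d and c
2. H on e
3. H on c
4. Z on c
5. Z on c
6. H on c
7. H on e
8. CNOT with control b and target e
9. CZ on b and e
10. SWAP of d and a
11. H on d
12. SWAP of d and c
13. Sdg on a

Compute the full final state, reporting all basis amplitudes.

The final amplitudes are sqrt(2)/2 on |00000>, sqrt(2)/2 on |00100>, and 0 on every other basis state. Key observation: the block from step 2 through step 7 cancels to the identity and can be dropped.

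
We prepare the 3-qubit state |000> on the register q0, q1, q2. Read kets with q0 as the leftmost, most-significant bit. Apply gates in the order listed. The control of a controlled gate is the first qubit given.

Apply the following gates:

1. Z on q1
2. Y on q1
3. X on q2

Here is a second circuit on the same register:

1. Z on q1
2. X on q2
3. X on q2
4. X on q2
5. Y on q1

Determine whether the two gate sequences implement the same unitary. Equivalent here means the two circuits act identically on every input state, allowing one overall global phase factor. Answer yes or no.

Yes, they are equivalent — the unitaries differ by at most a global phase.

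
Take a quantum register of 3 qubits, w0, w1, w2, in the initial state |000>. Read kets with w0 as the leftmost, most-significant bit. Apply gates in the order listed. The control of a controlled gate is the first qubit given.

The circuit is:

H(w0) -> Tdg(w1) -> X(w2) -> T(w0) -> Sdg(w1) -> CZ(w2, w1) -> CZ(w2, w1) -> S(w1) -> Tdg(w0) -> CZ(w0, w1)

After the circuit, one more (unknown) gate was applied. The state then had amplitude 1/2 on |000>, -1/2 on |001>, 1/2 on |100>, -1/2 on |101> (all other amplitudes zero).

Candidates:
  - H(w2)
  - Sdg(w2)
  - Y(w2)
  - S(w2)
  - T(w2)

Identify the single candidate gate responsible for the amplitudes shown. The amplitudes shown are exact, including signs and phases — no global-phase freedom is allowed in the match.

It was H(w2) that produced the state shown. Key observation: the block from step 4 through step 9 cancels to the identity and can be dropped.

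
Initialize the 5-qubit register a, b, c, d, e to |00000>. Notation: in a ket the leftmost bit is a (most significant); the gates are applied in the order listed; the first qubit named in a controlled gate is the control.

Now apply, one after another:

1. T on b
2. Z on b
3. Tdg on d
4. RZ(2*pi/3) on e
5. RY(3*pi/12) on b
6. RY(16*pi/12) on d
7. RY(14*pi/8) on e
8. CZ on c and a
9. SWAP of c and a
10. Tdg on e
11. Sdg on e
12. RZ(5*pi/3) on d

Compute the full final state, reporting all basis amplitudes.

The resulting statevector has amplitude (sqrt(2) + 2)*exp(5*I*pi/6)/8 on |00000>, -sqrt(2)*exp(I*pi/12)/8 on |00001>, I*(-2*sqrt(3) - sqrt(6))/8 on |00010>, -sqrt(6)*exp(3*I*pi/4)/8 on |00011>, sqrt(2)*exp(5*I*pi/6)/8 on |01000>, (-2 + sqrt(2))*exp(I*pi/12)/8 on |01001>, -sqrt(6)*I/8 on |01010>, (-2*sqrt(3) + sqrt(6))*exp(3*I*pi/4)/8 on |01011>, and 0 on every other basis state.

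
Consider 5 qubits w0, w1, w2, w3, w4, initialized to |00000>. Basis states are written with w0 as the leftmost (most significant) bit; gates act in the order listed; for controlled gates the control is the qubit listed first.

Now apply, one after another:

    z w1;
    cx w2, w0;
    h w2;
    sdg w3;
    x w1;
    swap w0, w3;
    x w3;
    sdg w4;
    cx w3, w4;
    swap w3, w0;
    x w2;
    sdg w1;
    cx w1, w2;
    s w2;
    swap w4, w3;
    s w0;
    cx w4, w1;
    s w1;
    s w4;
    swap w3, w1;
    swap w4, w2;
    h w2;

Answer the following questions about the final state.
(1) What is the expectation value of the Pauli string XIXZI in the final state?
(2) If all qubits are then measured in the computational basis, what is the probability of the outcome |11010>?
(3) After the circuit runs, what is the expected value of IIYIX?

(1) The observable XIXZI averages to 0.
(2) Outcome |11010> occurs with probability 1/4.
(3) The expectation value of IIYIX is 0.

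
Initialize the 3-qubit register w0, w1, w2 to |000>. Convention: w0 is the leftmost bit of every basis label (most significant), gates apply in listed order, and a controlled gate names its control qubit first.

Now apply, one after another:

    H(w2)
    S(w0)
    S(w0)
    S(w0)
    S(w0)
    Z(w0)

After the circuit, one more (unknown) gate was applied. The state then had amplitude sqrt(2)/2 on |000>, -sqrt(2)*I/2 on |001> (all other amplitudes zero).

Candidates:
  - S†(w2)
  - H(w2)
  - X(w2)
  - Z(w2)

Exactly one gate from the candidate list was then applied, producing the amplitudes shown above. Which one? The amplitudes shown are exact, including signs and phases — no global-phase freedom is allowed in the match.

The unique candidate consistent with the amplitudes is S†(w2). Key observation: gates 2-5 undo each other exactly, leaving only the rest of the circuit to track.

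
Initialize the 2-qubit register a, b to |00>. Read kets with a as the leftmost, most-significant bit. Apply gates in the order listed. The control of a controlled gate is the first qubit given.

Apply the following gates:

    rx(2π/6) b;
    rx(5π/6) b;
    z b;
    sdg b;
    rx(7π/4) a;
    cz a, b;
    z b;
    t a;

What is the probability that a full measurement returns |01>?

Outcome |01> occurs with probability sqrt(6)/16 + sqrt(2)/8 + sqrt(3)/8 + 1/4.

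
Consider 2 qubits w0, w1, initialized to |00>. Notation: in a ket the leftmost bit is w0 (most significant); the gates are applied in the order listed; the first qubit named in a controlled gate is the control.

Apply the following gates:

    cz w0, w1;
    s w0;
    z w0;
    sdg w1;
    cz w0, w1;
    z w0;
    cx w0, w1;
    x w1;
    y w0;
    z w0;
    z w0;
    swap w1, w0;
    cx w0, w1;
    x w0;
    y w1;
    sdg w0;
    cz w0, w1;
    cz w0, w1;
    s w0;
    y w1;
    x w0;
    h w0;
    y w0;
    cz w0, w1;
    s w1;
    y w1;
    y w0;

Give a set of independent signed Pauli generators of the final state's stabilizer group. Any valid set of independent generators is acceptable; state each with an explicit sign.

The stabilizer group can be generated by -XI, -IZ, among other valid generating sets. Key observation: steps 14-21 multiply out to the identity, so the circuit reduces to the remaining gates.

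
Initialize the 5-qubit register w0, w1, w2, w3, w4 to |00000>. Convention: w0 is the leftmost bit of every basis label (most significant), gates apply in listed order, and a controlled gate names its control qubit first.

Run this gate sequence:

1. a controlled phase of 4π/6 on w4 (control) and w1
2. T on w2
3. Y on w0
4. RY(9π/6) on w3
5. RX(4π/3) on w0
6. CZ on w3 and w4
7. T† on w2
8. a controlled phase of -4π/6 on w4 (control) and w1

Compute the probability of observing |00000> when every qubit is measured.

Outcome |00000> occurs with probability 3/8.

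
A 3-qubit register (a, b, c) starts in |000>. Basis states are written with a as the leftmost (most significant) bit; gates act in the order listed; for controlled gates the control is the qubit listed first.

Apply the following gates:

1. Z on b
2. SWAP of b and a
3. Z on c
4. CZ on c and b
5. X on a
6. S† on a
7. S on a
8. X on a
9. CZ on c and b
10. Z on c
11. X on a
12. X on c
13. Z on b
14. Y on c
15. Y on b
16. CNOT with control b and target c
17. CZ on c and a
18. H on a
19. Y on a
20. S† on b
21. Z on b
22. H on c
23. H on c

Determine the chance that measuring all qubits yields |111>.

A full measurement returns |111> with probability 1/2.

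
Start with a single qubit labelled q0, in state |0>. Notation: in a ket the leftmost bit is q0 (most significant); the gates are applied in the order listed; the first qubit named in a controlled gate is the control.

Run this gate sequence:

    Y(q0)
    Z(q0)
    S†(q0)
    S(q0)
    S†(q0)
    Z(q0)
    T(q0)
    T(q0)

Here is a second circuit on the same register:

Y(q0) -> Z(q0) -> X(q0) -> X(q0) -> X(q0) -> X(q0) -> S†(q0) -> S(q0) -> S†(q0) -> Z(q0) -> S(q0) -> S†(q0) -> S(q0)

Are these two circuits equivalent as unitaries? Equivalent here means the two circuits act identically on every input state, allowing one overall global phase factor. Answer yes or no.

Yes — the two circuits implement the same unitary up to a global phase.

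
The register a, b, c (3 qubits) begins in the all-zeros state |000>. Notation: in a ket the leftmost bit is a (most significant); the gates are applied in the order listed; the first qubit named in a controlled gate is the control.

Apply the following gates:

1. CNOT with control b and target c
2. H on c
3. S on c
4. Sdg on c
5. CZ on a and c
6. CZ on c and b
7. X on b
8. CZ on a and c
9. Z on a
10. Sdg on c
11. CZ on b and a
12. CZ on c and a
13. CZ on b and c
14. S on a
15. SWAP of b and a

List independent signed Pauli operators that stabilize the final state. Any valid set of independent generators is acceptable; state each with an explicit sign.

One valid set of independent stabilizer generators is +IIY, -ZII, +IZI (any independent generating set of the same group is equally correct). Key observation: steps 3-4 multiply out to the identity, so the circuit reduces to the remaining gates.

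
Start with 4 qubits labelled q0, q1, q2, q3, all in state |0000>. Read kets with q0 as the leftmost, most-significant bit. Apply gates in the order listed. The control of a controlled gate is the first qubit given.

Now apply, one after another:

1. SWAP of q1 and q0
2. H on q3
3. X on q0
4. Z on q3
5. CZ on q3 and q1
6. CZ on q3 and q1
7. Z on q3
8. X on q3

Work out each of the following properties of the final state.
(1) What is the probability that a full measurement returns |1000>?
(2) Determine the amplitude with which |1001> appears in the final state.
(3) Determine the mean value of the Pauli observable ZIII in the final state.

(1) The probability of measuring |1000> is 1/2. Key observation: gates 4-7 undo each other exactly, leaving only the rest of the circuit to track.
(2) The final state's coefficient on |1001> equals sqrt(2)/2.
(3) In the final state, ZIII has expectation -1.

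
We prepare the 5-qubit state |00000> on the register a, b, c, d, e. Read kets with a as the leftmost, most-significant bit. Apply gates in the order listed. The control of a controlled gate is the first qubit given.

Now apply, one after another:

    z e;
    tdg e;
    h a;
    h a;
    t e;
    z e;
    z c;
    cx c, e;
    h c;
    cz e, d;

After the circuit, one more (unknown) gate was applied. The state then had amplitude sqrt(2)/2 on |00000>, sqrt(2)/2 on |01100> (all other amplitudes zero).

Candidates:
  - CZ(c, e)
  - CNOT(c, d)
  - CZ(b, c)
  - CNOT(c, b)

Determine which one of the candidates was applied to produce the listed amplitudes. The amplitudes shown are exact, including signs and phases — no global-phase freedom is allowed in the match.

The applied gate was CNOT(c, b). Key observation: gates 1-6 undo each other exactly, leaving only the rest of the circuit to track.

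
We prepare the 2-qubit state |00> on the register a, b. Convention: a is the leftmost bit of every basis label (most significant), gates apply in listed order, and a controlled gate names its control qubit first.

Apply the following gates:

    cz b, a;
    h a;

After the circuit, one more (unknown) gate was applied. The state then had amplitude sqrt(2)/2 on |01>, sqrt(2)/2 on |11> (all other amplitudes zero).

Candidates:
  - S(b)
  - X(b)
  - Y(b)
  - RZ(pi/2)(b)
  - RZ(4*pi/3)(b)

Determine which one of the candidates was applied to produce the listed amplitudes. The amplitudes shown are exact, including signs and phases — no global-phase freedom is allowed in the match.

The unique candidate consistent with the amplitudes is X(b).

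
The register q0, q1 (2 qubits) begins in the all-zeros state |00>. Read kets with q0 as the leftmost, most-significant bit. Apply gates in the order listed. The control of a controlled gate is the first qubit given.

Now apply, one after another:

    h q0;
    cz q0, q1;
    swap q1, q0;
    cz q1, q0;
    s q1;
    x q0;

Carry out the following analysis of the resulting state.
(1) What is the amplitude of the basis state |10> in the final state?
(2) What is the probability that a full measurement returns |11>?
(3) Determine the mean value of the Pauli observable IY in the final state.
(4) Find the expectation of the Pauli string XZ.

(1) The final state's coefficient on |10> equals sqrt(2)/2.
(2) A full measurement returns |11> with probability 1/2.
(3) The expectation value of IY is 1.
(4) The expectation value of XZ is 0.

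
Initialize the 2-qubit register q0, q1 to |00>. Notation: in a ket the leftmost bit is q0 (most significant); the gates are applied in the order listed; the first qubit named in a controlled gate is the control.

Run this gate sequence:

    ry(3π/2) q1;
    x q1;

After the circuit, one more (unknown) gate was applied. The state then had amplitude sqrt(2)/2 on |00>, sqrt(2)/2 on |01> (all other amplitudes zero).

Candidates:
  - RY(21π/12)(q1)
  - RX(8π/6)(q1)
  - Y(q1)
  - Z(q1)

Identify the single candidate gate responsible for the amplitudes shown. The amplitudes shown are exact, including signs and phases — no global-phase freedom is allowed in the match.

It was Z(q1) that produced the state shown.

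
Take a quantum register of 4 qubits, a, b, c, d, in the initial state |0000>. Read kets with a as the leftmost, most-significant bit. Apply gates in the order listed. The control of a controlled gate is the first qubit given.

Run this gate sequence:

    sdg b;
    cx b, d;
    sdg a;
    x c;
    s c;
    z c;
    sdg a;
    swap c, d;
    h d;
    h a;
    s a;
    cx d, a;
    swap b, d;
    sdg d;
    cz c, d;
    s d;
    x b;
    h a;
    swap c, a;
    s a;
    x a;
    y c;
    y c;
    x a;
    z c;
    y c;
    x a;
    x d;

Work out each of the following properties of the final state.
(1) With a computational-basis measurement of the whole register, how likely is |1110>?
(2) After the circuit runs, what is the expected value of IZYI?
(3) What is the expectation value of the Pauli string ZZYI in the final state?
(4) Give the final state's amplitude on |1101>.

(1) The probability of measuring |1110> is 0.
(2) The expectation value of IZYI is -1.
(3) The observable ZZYI averages to 1.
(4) The amplitude on |1101> is sqrt(2)*(1 - I)/4.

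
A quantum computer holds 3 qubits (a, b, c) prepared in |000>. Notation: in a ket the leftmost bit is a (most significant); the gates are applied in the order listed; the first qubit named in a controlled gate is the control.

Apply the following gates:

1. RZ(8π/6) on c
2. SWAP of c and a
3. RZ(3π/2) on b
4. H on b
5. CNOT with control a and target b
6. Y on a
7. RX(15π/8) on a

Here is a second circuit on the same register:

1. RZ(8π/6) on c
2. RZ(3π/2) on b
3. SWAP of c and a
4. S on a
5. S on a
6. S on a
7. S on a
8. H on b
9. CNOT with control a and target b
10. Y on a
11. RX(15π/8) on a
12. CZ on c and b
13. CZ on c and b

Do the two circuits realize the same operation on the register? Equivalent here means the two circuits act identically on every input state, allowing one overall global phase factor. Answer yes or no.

Yes, they are equivalent — the unitaries differ by at most a global phase.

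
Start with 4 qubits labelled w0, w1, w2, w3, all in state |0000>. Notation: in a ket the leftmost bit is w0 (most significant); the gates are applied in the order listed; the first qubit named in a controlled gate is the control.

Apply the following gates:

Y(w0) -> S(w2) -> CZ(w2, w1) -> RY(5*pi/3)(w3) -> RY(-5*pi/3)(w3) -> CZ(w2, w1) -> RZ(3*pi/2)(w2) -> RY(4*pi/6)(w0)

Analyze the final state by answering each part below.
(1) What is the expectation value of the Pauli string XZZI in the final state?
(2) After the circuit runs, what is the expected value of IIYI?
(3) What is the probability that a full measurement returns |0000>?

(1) The expectation value of XZZI is -sqrt(3)/2. Key observation: steps 3-6 multiply out to the identity, so the circuit reduces to the remaining gates.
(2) The expectation value of IIYI is 0.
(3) Outcome |0000> occurs with probability 3/4.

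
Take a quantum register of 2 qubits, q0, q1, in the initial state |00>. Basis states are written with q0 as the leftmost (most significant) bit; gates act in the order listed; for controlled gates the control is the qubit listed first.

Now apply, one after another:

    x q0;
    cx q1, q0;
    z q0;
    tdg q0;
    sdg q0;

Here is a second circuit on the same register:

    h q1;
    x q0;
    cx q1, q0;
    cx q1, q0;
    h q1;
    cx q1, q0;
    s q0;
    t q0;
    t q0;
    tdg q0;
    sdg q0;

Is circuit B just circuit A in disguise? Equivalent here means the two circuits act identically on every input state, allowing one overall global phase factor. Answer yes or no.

Yes: on every input state the two circuits agree up to one overall phase factor.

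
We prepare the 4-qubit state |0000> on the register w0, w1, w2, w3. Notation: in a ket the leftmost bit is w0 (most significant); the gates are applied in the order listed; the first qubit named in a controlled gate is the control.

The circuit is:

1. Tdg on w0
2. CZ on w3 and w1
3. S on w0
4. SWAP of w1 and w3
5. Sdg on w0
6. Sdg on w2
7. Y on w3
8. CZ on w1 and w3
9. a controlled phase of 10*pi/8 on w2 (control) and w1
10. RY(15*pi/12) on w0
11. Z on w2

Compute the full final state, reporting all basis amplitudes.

After the circuit, the state carries amplitude -I*sqrt(2 - sqrt(2))/2 on |0001>, I*sqrt(sqrt(2) + 2)/2 on |1001>, and 0 on every other basis state.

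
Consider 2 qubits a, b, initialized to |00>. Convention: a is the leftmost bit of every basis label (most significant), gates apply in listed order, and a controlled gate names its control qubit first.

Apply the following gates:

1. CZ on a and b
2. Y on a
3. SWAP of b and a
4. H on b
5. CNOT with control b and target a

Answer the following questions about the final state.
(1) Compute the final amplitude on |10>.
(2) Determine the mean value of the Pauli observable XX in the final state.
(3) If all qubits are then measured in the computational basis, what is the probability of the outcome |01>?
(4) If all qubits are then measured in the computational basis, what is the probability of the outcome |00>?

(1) The amplitude on |10> is 0.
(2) The expectation value of XX is -1.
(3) Outcome |01> occurs with probability 0.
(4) A full measurement returns |00> with probability 1/2.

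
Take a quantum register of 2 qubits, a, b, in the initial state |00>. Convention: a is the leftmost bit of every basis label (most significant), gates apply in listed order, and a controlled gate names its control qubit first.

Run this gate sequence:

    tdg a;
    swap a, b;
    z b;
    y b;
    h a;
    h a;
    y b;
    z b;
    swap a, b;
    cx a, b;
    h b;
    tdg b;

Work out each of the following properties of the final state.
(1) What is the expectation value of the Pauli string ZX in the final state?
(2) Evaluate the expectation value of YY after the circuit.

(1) The observable ZX averages to sqrt(2)/2.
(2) The observable YY averages to 0.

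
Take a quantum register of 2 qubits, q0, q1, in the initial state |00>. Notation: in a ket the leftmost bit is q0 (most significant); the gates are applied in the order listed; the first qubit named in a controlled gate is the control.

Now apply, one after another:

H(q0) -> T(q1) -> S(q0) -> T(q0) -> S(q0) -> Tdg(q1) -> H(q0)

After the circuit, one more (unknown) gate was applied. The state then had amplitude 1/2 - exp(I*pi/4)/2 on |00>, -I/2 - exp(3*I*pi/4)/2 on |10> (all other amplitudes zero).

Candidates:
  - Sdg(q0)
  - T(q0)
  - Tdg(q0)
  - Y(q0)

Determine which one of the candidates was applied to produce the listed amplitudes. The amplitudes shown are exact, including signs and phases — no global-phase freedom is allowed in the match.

It was Sdg(q0) that produced the state shown.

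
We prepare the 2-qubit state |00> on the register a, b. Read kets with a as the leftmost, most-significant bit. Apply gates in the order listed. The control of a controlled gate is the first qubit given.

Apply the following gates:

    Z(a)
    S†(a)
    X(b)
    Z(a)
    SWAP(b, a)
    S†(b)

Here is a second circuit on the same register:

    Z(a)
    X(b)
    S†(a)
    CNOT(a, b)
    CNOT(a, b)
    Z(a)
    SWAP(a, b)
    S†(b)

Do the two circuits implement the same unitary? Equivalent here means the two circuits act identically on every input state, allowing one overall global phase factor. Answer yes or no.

Yes — the two circuits implement the same unitary up to a global phase.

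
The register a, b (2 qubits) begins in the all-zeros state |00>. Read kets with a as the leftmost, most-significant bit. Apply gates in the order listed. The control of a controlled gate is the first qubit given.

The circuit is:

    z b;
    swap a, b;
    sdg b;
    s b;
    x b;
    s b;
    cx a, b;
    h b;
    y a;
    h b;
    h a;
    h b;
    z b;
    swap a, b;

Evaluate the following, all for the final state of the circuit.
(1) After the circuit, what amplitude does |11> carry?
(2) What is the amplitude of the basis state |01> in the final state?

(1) The final state's coefficient on |11> equals 1/2.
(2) |01> carries amplitude 1/2 in the final state.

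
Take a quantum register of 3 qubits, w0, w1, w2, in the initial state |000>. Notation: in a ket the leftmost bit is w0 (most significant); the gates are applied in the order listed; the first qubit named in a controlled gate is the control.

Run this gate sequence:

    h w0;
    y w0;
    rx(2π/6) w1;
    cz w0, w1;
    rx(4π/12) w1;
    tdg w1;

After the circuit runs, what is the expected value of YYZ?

The observable YYZ averages to sqrt(6)/4.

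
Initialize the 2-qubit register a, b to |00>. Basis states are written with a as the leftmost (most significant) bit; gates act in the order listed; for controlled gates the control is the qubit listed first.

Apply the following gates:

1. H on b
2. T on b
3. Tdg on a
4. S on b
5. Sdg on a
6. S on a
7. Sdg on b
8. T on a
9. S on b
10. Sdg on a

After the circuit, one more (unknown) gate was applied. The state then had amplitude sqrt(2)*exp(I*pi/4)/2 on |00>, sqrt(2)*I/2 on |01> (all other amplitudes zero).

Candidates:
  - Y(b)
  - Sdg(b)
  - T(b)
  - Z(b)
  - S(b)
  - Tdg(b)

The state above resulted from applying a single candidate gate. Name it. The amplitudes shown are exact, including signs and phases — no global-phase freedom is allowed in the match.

The applied gate was Y(b). Key observation: steps 3-8 multiply out to the identity, so the circuit reduces to the remaining gates.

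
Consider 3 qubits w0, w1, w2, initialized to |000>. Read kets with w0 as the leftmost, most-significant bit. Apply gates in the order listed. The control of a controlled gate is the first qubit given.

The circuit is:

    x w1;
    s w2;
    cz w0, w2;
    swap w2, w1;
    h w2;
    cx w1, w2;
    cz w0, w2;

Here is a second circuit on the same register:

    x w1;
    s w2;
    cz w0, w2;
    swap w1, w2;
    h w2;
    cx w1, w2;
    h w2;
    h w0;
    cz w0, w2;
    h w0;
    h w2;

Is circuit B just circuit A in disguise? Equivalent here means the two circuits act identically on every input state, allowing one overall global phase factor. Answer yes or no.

No: there is an input state on which the two circuits produce genuinely different outputs (not merely differing by a phase).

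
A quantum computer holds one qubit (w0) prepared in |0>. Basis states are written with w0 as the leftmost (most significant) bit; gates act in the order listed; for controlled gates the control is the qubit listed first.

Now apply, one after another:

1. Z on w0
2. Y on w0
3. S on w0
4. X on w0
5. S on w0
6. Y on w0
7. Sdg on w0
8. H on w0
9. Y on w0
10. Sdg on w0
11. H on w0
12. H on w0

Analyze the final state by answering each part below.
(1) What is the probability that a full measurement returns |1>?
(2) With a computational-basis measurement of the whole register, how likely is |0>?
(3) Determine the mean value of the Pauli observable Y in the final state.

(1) The probability of measuring |1> is 1/2.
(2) Outcome |0> occurs with probability 1/2.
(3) The expectation value of Y is -1.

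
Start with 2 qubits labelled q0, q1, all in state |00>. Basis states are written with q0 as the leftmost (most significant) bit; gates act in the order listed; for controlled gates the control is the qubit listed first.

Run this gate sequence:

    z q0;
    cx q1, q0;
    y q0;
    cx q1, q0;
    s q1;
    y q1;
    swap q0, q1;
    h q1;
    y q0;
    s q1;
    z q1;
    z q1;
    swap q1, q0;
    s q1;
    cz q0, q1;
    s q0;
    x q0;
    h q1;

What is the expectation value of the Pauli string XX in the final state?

The expectation value of XX is 1.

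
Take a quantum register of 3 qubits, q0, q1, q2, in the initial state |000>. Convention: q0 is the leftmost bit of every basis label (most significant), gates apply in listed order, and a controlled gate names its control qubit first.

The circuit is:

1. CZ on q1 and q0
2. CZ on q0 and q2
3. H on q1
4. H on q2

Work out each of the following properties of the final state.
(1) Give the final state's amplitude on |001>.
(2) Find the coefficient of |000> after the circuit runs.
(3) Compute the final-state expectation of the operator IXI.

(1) The final state's coefficient on |001> equals 1/2.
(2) The final state's coefficient on |000> equals 1/2.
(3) In the final state, IXI has expectation 1.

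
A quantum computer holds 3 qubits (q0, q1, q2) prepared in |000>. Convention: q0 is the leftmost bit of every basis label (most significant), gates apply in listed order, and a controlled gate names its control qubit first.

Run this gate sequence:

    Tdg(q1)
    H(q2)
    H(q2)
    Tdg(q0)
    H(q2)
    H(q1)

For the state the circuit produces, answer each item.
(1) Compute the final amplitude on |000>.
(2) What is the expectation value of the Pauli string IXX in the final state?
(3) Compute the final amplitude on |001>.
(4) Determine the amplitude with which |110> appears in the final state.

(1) |000> carries amplitude 1/2 in the final state. Key observation: the block from step 2 through step 3 cancels to the identity and can be dropped.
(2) The observable IXX averages to 1.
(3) |001> carries amplitude 1/2 in the final state.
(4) The amplitude on |110> is 0.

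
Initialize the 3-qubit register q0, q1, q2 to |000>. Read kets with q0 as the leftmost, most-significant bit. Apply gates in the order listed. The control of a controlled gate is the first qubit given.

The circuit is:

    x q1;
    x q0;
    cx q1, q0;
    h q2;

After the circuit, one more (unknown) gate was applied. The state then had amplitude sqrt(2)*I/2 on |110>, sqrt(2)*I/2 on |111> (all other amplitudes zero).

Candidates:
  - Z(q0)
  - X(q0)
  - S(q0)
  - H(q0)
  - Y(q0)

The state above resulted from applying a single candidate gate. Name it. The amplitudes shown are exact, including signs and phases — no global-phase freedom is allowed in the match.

The unique candidate consistent with the amplitudes is Y(q0).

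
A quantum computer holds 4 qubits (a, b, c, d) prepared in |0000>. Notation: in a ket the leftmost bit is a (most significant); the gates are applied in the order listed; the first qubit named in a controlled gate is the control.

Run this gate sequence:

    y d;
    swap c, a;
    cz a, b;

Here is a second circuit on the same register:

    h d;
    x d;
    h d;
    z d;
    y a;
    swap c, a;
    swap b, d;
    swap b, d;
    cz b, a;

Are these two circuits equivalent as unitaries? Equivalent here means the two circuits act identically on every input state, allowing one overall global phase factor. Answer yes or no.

No — the two circuits implement different unitaries, even allowing a global phase.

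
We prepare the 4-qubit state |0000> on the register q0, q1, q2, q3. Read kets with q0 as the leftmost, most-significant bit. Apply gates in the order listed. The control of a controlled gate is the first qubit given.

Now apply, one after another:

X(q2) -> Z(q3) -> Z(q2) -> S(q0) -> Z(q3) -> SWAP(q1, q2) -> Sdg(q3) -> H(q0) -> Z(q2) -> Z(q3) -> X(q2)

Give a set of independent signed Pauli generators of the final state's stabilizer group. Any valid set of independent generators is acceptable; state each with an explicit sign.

One valid set of independent stabilizer generators is +XIII, -IZII, -IIZI, +IIIZ (any independent generating set of the same group is equally correct).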